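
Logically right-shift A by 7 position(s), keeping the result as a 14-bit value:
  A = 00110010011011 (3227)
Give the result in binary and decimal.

Logical shift right by 7: drop the bottom 7 bit(s), prepend 7 zero(s) on the left.
  00110010011011  ->  keep [0011001], discard [0011011], prepend 0000000
= 00000000011001

Answer: 00000000011001 (25)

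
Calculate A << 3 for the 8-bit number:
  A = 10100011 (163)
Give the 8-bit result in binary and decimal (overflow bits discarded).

Shift left by 3: drop the top 3 bit(s), append 3 zero(s) on the right.
  10100011  ->  discard [101], keep [00011], append 000
= 00011000

Answer: 00011000 (24)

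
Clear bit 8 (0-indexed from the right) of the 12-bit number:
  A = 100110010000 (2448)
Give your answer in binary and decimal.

Mask = ~(1 << 8) = 111011111111
Bit 8 of A is 1, so AND-ing with the mask clears it to 0.
  100110010000
& 111011111111
--------------
  100010010000

Answer: 100010010000 (2192)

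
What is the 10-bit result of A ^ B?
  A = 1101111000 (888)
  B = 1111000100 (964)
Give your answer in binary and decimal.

Apply ^ to each column (1 where bits differ):
  1101111000
^ 1111000100
------------
  0010111100

Answer: 0010111100 (188)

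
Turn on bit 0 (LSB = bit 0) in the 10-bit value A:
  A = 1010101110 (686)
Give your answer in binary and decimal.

Mask = 1 << 0 = 0000000001
Bit 0 of A is 0, so OR-ing with the mask flips it to 1.
  1010101110
| 0000000001
------------
  1010101111

Answer: 1010101111 (687)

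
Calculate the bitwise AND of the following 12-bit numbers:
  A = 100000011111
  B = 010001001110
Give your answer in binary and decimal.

Apply & to each column (1 only where both bits are 1):
  100000011111
& 010001001110
--------------
  000000001110

Answer: 000000001110 (14)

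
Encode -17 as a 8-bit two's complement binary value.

1. Binary of +17:  00010001
2. Invert bits:     11101110
3. Add 1:           11101111

Answer: 11101111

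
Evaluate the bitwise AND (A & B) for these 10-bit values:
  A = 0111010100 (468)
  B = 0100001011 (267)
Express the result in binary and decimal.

Apply & to each column (1 only where both bits are 1):
  0111010100
& 0100001011
------------
  0100000000

Answer: 0100000000 (256)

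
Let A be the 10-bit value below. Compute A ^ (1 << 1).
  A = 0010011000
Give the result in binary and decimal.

Mask = 1 << 1 = 0000000010
Bit 1 of A is 0; XOR with the mask flips it to 1.
  0010011000
^ 0000000010
------------
  0010011010

Answer: 0010011010 (154)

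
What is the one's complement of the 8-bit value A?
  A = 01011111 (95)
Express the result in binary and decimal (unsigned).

Flip each bit (0->1, 1->0):
  01011111
  10100000

Answer: 10100000 (160)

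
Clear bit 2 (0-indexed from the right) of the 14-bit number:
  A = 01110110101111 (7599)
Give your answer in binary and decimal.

Mask = ~(1 << 2) = 11111111111011
Bit 2 of A is 1, so AND-ing with the mask clears it to 0.
  01110110101111
& 11111111111011
----------------
  01110110101011

Answer: 01110110101011 (7595)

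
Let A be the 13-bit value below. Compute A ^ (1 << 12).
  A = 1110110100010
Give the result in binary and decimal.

Mask = 1 << 12 = 1000000000000
Bit 12 of A is 1; XOR with the mask flips it to 0.
  1110110100010
^ 1000000000000
---------------
  0110110100010

Answer: 0110110100010 (3490)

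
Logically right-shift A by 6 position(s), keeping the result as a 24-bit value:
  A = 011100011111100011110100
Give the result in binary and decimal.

Logical shift right by 6: drop the bottom 6 bit(s), prepend 6 zero(s) on the left.
  011100011111100011110100  ->  keep [011100011111100011], discard [110100], prepend 000000
= 000000011100011111100011

Answer: 000000011100011111100011 (116707)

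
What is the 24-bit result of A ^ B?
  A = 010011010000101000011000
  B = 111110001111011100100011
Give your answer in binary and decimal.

Apply ^ to each column (1 where bits differ):
  010011010000101000011000
^ 111110001111011100100011
--------------------------
  101101011111110100111011

Answer: 101101011111110100111011 (11926843)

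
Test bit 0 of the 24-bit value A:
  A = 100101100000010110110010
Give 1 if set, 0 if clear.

Bit 0 is the 1st from the right.
  100101100000010110110010
                         ^
That bit is 0.

Answer: 0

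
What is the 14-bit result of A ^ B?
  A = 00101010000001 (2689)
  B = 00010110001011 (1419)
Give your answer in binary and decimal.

Apply ^ to each column (1 where bits differ):
  00101010000001
^ 00010110001011
----------------
  00111100001010

Answer: 00111100001010 (3850)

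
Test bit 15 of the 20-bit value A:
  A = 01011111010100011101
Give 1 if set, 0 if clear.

Bit 15 is the 16th from the right.
  01011111010100011101
      ^
That bit is 1.

Answer: 1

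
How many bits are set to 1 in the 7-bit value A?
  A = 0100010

0100010
1-bits at positions (from bit 0 = LSB): 1, 5
Count = 2

Answer: 2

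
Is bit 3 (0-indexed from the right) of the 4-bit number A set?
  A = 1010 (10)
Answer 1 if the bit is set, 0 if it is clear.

Bit 3 is the 4th from the right.
  1010
  ^
That bit is 1.

Answer: 1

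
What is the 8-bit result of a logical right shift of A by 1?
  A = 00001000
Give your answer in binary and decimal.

Logical shift right by 1: drop the bottom 1 bit(s), prepend 1 zero(s) on the left.
  00001000  ->  keep [0000100], discard [0], prepend 0
= 00000100

Answer: 00000100 (4)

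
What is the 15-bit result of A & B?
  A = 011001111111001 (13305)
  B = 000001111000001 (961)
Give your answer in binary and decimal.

Apply & to each column (1 only where both bits are 1):
  011001111111001
& 000001111000001
-----------------
  000001111000001

Answer: 000001111000001 (961)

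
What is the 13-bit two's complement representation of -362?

1. Binary of +362:  0000101101010
2. Invert bits:     1111010010101
3. Add 1:           1111010010110

Answer: 1111010010110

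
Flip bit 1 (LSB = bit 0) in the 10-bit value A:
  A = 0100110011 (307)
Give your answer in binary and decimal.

Mask = 1 << 1 = 0000000010
Bit 1 of A is 1; XOR with the mask flips it to 0.
  0100110011
^ 0000000010
------------
  0100110001

Answer: 0100110001 (305)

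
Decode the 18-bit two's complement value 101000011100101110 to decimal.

MSB is 1, so the value is negative. Find the magnitude:
1. Invert bits:  010111100011010001
2. Add 1:        010111100011010010  = 96466
3. Apply sign:   -96466

Answer: -96466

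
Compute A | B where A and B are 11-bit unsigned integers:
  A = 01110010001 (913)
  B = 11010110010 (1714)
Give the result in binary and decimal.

Apply | to each column (1 where either bit is 1):
  01110010001
| 11010110010
-------------
  11110110011

Answer: 11110110011 (1971)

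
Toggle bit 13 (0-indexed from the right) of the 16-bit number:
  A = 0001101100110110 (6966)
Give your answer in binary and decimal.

Mask = 1 << 13 = 0010000000000000
Bit 13 of A is 0; XOR with the mask flips it to 1.
  0001101100110110
^ 0010000000000000
------------------
  0011101100110110

Answer: 0011101100110110 (15158)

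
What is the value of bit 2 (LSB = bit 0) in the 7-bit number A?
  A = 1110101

Bit 2 is the 3rd from the right.
  1110101
      ^
That bit is 1.

Answer: 1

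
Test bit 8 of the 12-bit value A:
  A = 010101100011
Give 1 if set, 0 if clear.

Bit 8 is the 9th from the right.
  010101100011
     ^
That bit is 1.

Answer: 1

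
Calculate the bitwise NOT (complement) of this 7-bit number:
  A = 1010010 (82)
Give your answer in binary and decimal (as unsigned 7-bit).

Flip each bit (0->1, 1->0):
  1010010
  0101101

Answer: 0101101 (45)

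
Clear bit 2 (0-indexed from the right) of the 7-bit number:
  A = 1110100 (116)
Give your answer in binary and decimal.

Mask = ~(1 << 2) = 1111011
Bit 2 of A is 1, so AND-ing with the mask clears it to 0.
  1110100
& 1111011
---------
  1110000

Answer: 1110000 (112)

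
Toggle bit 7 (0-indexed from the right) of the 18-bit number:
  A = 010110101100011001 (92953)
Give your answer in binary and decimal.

Mask = 1 << 7 = 000000000010000000
Bit 7 of A is 0; XOR with the mask flips it to 1.
  010110101100011001
^ 000000000010000000
--------------------
  010110101110011001

Answer: 010110101110011001 (93081)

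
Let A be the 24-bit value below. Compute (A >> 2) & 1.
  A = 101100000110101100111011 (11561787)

Bit 2 is the 3rd from the right.
  101100000110101100111011
                       ^
That bit is 0.

Answer: 0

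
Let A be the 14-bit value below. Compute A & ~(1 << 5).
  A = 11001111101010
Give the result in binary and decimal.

Mask = ~(1 << 5) = 11111111011111
Bit 5 of A is 1, so AND-ing with the mask clears it to 0.
  11001111101010
& 11111111011111
----------------
  11001111001010

Answer: 11001111001010 (13258)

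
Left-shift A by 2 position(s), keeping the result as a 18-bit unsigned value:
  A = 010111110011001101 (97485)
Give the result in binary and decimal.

Shift left by 2: drop the top 2 bit(s), append 2 zero(s) on the right.
  010111110011001101  ->  discard [01], keep [0111110011001101], append 00
= 011111001100110100

Answer: 011111001100110100 (127796)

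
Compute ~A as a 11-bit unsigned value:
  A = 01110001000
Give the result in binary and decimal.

Flip each bit (0->1, 1->0):
  01110001000
  10001110111

Answer: 10001110111 (1143)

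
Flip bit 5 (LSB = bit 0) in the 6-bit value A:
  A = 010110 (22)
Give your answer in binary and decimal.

Mask = 1 << 5 = 100000
Bit 5 of A is 0; XOR with the mask flips it to 1.
  010110
^ 100000
--------
  110110

Answer: 110110 (54)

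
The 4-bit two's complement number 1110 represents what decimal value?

MSB is 1, so the value is negative. Find the magnitude:
1. Invert bits:  0001
2. Add 1:        0010  = 2
3. Apply sign:   -2

Answer: -2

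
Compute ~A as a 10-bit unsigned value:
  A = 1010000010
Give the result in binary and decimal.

Flip each bit (0->1, 1->0):
  1010000010
  0101111101

Answer: 0101111101 (381)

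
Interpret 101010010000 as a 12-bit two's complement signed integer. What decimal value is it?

MSB is 1, so the value is negative. Find the magnitude:
1. Invert bits:  010101101111
2. Add 1:        010101110000  = 1392
3. Apply sign:   -1392

Answer: -1392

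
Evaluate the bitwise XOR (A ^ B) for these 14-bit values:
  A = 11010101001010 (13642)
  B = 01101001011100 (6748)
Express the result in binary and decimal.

Apply ^ to each column (1 where bits differ):
  11010101001010
^ 01101001011100
----------------
  10111100010110

Answer: 10111100010110 (12054)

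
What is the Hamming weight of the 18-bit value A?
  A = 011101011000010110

011101011000010110
1-bits at positions (from bit 0 = LSB): 1, 2, 4, 9, 10, 12, 14, 15, 16
Count = 9

Answer: 9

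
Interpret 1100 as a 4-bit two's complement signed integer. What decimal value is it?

MSB is 1, so the value is negative. Find the magnitude:
1. Invert bits:  0011
2. Add 1:        0100  = 4
3. Apply sign:   -4

Answer: -4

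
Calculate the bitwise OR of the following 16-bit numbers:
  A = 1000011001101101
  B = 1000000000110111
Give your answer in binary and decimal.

Apply | to each column (1 where either bit is 1):
  1000011001101101
| 1000000000110111
------------------
  1000011001111111

Answer: 1000011001111111 (34431)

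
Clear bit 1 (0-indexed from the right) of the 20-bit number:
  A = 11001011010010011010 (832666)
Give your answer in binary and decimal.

Mask = ~(1 << 1) = 11111111111111111101
Bit 1 of A is 1, so AND-ing with the mask clears it to 0.
  11001011010010011010
& 11111111111111111101
----------------------
  11001011010010011000

Answer: 11001011010010011000 (832664)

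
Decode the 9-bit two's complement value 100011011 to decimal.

MSB is 1, so the value is negative. Find the magnitude:
1. Invert bits:  011100100
2. Add 1:        011100101  = 229
3. Apply sign:   -229

Answer: -229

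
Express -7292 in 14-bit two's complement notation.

1. Binary of +7292:  01110001111100
2. Invert bits:     10001110000011
3. Add 1:           10001110000100

Answer: 10001110000100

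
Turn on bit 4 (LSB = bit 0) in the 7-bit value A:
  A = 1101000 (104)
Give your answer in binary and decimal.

Mask = 1 << 4 = 0010000
Bit 4 of A is 0, so OR-ing with the mask flips it to 1.
  1101000
| 0010000
---------
  1111000

Answer: 1111000 (120)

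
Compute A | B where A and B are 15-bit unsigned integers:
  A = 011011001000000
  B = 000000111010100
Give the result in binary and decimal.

Apply | to each column (1 where either bit is 1):
  011011001000000
| 000000111010100
-----------------
  011011111010100

Answer: 011011111010100 (14292)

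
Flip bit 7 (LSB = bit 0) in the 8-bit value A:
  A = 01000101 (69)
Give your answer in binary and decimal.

Mask = 1 << 7 = 10000000
Bit 7 of A is 0; XOR with the mask flips it to 1.
  01000101
^ 10000000
----------
  11000101

Answer: 11000101 (197)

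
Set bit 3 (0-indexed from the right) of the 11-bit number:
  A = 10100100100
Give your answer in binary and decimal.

Mask = 1 << 3 = 00000001000
Bit 3 of A is 0, so OR-ing with the mask flips it to 1.
  10100100100
| 00000001000
-------------
  10100101100

Answer: 10100101100 (1324)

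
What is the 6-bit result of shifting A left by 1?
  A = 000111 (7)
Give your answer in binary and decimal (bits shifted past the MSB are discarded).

Shift left by 1: drop the top 1 bit(s), append 1 zero(s) on the right.
  000111  ->  discard [0], keep [00111], append 0
= 001110

Answer: 001110 (14)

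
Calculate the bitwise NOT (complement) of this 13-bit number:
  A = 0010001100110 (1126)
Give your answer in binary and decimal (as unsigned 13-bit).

Flip each bit (0->1, 1->0):
  0010001100110
  1101110011001

Answer: 1101110011001 (7065)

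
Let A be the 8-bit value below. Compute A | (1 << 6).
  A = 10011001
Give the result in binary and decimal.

Mask = 1 << 6 = 01000000
Bit 6 of A is 0, so OR-ing with the mask flips it to 1.
  10011001
| 01000000
----------
  11011001

Answer: 11011001 (217)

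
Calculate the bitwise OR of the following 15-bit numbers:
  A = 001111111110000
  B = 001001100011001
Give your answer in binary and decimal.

Apply | to each column (1 where either bit is 1):
  001111111110000
| 001001100011001
-----------------
  001111111111001

Answer: 001111111111001 (8185)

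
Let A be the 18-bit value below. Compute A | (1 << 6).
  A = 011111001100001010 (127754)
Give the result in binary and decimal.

Mask = 1 << 6 = 000000000001000000
Bit 6 of A is 0, so OR-ing with the mask flips it to 1.
  011111001100001010
| 000000000001000000
--------------------
  011111001101001010

Answer: 011111001101001010 (127818)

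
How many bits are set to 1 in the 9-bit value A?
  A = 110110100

110110100
1-bits at positions (from bit 0 = LSB): 2, 4, 5, 7, 8
Count = 5

Answer: 5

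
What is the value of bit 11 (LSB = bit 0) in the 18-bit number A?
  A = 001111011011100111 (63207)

Bit 11 is the 12th from the right.
  001111011011100111
        ^
That bit is 0.

Answer: 0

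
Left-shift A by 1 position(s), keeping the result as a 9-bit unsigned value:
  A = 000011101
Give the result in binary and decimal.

Shift left by 1: drop the top 1 bit(s), append 1 zero(s) on the right.
  000011101  ->  discard [0], keep [00011101], append 0
= 000111010

Answer: 000111010 (58)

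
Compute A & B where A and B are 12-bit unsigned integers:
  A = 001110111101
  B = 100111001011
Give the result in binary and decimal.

Apply & to each column (1 only where both bits are 1):
  001110111101
& 100111001011
--------------
  000110001001

Answer: 000110001001 (393)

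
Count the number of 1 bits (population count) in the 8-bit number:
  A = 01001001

01001001
1-bits at positions (from bit 0 = LSB): 0, 3, 6
Count = 3

Answer: 3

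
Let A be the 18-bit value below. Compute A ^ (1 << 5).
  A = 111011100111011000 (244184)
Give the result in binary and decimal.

Mask = 1 << 5 = 000000000000100000
Bit 5 of A is 0; XOR with the mask flips it to 1.
  111011100111011000
^ 000000000000100000
--------------------
  111011100111111000

Answer: 111011100111111000 (244216)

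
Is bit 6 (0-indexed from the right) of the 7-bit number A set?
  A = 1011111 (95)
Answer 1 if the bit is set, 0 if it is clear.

Bit 6 is the 7th from the right.
  1011111
  ^
That bit is 1.

Answer: 1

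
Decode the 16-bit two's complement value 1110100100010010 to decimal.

MSB is 1, so the value is negative. Find the magnitude:
1. Invert bits:  0001011011101101
2. Add 1:        0001011011101110  = 5870
3. Apply sign:   -5870

Answer: -5870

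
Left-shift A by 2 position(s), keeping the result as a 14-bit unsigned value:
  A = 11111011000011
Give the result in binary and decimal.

Shift left by 2: drop the top 2 bit(s), append 2 zero(s) on the right.
  11111011000011  ->  discard [11], keep [111011000011], append 00
= 11101100001100

Answer: 11101100001100 (15116)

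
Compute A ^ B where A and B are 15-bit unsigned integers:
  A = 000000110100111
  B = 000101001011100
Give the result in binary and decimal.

Apply ^ to each column (1 where bits differ):
  000000110100111
^ 000101001011100
-----------------
  000101111111011

Answer: 000101111111011 (3067)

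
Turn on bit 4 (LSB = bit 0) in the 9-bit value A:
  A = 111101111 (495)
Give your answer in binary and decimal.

Mask = 1 << 4 = 000010000
Bit 4 of A is 0, so OR-ing with the mask flips it to 1.
  111101111
| 000010000
-----------
  111111111

Answer: 111111111 (511)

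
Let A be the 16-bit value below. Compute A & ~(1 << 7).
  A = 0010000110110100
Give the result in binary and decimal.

Mask = ~(1 << 7) = 1111111101111111
Bit 7 of A is 1, so AND-ing with the mask clears it to 0.
  0010000110110100
& 1111111101111111
------------------
  0010000100110100

Answer: 0010000100110100 (8500)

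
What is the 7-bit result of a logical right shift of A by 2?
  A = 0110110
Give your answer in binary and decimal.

Logical shift right by 2: drop the bottom 2 bit(s), prepend 2 zero(s) on the left.
  0110110  ->  keep [01101], discard [10], prepend 00
= 0001101

Answer: 0001101 (13)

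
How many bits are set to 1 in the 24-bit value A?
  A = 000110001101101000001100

000110001101101000001100
1-bits at positions (from bit 0 = LSB): 2, 3, 9, 11, 12, 14, 15, 19, 20
Count = 9

Answer: 9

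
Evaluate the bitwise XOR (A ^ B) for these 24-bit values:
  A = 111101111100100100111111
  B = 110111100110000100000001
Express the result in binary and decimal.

Apply ^ to each column (1 where bits differ):
  111101111100100100111111
^ 110111100110000100000001
--------------------------
  001010011010100000111110

Answer: 001010011010100000111110 (2730046)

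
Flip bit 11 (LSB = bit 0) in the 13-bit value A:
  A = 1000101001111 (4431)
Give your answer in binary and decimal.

Mask = 1 << 11 = 0100000000000
Bit 11 of A is 0; XOR with the mask flips it to 1.
  1000101001111
^ 0100000000000
---------------
  1100101001111

Answer: 1100101001111 (6479)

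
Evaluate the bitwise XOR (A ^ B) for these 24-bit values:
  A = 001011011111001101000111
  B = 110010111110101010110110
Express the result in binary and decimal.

Apply ^ to each column (1 where bits differ):
  001011011111001101000111
^ 110010111110101010110110
--------------------------
  111001100001100111110001

Answer: 111001100001100111110001 (15079921)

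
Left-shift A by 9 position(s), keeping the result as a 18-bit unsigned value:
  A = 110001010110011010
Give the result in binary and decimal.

Shift left by 9: drop the top 9 bit(s), append 9 zero(s) on the right.
  110001010110011010  ->  discard [110001010], keep [110011010], append 000000000
= 110011010000000000

Answer: 110011010000000000 (209920)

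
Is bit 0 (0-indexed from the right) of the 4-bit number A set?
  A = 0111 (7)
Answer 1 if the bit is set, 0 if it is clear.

Bit 0 is the 1st from the right.
  0111
     ^
That bit is 1.

Answer: 1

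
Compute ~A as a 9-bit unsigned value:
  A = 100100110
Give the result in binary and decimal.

Flip each bit (0->1, 1->0):
  100100110
  011011001

Answer: 011011001 (217)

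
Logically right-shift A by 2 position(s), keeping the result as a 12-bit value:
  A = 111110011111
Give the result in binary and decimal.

Logical shift right by 2: drop the bottom 2 bit(s), prepend 2 zero(s) on the left.
  111110011111  ->  keep [1111100111], discard [11], prepend 00
= 001111100111

Answer: 001111100111 (999)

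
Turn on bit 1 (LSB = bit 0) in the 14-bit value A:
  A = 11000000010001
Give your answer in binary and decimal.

Mask = 1 << 1 = 00000000000010
Bit 1 of A is 0, so OR-ing with the mask flips it to 1.
  11000000010001
| 00000000000010
----------------
  11000000010011

Answer: 11000000010011 (12307)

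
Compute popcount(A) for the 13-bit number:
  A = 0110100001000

0110100001000
1-bits at positions (from bit 0 = LSB): 3, 8, 10, 11
Count = 4

Answer: 4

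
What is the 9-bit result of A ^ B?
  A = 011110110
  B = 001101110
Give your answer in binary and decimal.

Apply ^ to each column (1 where bits differ):
  011110110
^ 001101110
-----------
  010011000

Answer: 010011000 (152)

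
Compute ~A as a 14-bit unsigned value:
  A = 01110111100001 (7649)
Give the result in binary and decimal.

Flip each bit (0->1, 1->0):
  01110111100001
  10001000011110

Answer: 10001000011110 (8734)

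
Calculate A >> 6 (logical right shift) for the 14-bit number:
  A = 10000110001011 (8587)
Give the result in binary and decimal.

Logical shift right by 6: drop the bottom 6 bit(s), prepend 6 zero(s) on the left.
  10000110001011  ->  keep [10000110], discard [001011], prepend 000000
= 00000010000110

Answer: 00000010000110 (134)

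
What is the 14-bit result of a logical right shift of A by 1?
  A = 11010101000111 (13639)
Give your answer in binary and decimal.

Logical shift right by 1: drop the bottom 1 bit(s), prepend 1 zero(s) on the left.
  11010101000111  ->  keep [1101010100011], discard [1], prepend 0
= 01101010100011

Answer: 01101010100011 (6819)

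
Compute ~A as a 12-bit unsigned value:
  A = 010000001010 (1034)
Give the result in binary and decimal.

Flip each bit (0->1, 1->0):
  010000001010
  101111110101

Answer: 101111110101 (3061)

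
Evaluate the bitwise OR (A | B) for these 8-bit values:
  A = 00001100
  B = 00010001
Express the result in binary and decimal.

Apply | to each column (1 where either bit is 1):
  00001100
| 00010001
----------
  00011101

Answer: 00011101 (29)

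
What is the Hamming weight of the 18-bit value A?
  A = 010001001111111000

010001001111111000
1-bits at positions (from bit 0 = LSB): 3, 4, 5, 6, 7, 8, 9, 12, 16
Count = 9

Answer: 9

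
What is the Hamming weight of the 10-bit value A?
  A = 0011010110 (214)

0011010110
1-bits at positions (from bit 0 = LSB): 1, 2, 4, 6, 7
Count = 5

Answer: 5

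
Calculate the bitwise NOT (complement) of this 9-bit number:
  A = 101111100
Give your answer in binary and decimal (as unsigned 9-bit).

Flip each bit (0->1, 1->0):
  101111100
  010000011

Answer: 010000011 (131)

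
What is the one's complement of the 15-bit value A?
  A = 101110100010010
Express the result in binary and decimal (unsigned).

Flip each bit (0->1, 1->0):
  101110100010010
  010001011101101

Answer: 010001011101101 (8941)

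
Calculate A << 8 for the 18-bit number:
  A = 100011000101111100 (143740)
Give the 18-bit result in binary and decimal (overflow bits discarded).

Shift left by 8: drop the top 8 bit(s), append 8 zero(s) on the right.
  100011000101111100  ->  discard [10001100], keep [0101111100], append 00000000
= 010111110000000000

Answer: 010111110000000000 (97280)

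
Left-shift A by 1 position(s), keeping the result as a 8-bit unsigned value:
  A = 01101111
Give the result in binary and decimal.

Shift left by 1: drop the top 1 bit(s), append 1 zero(s) on the right.
  01101111  ->  discard [0], keep [1101111], append 0
= 11011110

Answer: 11011110 (222)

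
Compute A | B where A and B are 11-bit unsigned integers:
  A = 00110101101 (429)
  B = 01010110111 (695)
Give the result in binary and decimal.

Apply | to each column (1 where either bit is 1):
  00110101101
| 01010110111
-------------
  01110111111

Answer: 01110111111 (959)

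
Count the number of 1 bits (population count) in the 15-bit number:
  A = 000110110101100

000110110101100
1-bits at positions (from bit 0 = LSB): 2, 3, 5, 7, 8, 10, 11
Count = 7

Answer: 7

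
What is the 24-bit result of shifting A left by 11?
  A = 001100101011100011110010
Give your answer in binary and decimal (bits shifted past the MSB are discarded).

Shift left by 11: drop the top 11 bit(s), append 11 zero(s) on the right.
  001100101011100011110010  ->  discard [00110010101], keep [1100011110010], append 00000000000
= 110001111001000000000000

Answer: 110001111001000000000000 (13078528)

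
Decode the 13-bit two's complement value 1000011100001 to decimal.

MSB is 1, so the value is negative. Find the magnitude:
1. Invert bits:  0111100011110
2. Add 1:        0111100011111  = 3871
3. Apply sign:   -3871

Answer: -3871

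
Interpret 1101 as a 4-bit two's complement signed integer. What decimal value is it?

MSB is 1, so the value is negative. Find the magnitude:
1. Invert bits:  0010
2. Add 1:        0011  = 3
3. Apply sign:   -3

Answer: -3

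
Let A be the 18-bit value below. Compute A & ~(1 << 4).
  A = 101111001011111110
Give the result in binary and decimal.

Mask = ~(1 << 4) = 111111111111101111
Bit 4 of A is 1, so AND-ing with the mask clears it to 0.
  101111001011111110
& 111111111111101111
--------------------
  101111001011101110

Answer: 101111001011101110 (193262)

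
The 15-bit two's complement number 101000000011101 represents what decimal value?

MSB is 1, so the value is negative. Find the magnitude:
1. Invert bits:  010111111100010
2. Add 1:        010111111100011  = 12259
3. Apply sign:   -12259

Answer: -12259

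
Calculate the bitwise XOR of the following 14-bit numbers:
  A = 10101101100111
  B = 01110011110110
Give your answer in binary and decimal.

Apply ^ to each column (1 where bits differ):
  10101101100111
^ 01110011110110
----------------
  11011110010001

Answer: 11011110010001 (14225)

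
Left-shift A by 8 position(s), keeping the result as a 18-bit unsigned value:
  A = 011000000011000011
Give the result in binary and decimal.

Shift left by 8: drop the top 8 bit(s), append 8 zero(s) on the right.
  011000000011000011  ->  discard [01100000], keep [0011000011], append 00000000
= 001100001100000000

Answer: 001100001100000000 (49920)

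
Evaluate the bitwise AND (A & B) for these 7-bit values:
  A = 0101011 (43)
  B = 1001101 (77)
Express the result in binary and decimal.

Apply & to each column (1 only where both bits are 1):
  0101011
& 1001101
---------
  0001001

Answer: 0001001 (9)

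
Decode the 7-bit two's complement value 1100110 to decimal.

MSB is 1, so the value is negative. Find the magnitude:
1. Invert bits:  0011001
2. Add 1:        0011010  = 26
3. Apply sign:   -26

Answer: -26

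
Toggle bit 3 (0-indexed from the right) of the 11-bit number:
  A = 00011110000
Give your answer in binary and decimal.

Mask = 1 << 3 = 00000001000
Bit 3 of A is 0; XOR with the mask flips it to 1.
  00011110000
^ 00000001000
-------------
  00011111000

Answer: 00011111000 (248)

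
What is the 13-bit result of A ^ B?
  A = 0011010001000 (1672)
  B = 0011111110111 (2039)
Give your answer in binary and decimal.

Apply ^ to each column (1 where bits differ):
  0011010001000
^ 0011111110111
---------------
  0000101111111

Answer: 0000101111111 (383)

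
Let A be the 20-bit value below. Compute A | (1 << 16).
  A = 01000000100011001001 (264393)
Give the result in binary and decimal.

Mask = 1 << 16 = 00010000000000000000
Bit 16 of A is 0, so OR-ing with the mask flips it to 1.
  01000000100011001001
| 00010000000000000000
----------------------
  01010000100011001001

Answer: 01010000100011001001 (329929)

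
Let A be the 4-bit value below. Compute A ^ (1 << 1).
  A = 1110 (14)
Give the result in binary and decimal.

Mask = 1 << 1 = 0010
Bit 1 of A is 1; XOR with the mask flips it to 0.
  1110
^ 0010
------
  1100

Answer: 1100 (12)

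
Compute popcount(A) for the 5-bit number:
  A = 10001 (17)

10001
1-bits at positions (from bit 0 = LSB): 0, 4
Count = 2

Answer: 2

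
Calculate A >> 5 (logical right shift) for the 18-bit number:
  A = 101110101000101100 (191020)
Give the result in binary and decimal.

Logical shift right by 5: drop the bottom 5 bit(s), prepend 5 zero(s) on the left.
  101110101000101100  ->  keep [1011101010001], discard [01100], prepend 00000
= 000001011101010001

Answer: 000001011101010001 (5969)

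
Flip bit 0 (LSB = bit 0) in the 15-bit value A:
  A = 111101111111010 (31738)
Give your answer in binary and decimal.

Mask = 1 << 0 = 000000000000001
Bit 0 of A is 0; XOR with the mask flips it to 1.
  111101111111010
^ 000000000000001
-----------------
  111101111111011

Answer: 111101111111011 (31739)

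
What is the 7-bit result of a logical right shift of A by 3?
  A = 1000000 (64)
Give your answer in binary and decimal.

Logical shift right by 3: drop the bottom 3 bit(s), prepend 3 zero(s) on the left.
  1000000  ->  keep [1000], discard [000], prepend 000
= 0001000

Answer: 0001000 (8)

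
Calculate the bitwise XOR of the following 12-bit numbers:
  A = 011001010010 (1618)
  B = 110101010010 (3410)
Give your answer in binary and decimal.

Apply ^ to each column (1 where bits differ):
  011001010010
^ 110101010010
--------------
  101100000000

Answer: 101100000000 (2816)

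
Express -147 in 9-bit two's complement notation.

1. Binary of +147:  010010011
2. Invert bits:     101101100
3. Add 1:           101101101

Answer: 101101101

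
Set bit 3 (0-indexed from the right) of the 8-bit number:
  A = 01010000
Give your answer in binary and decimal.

Mask = 1 << 3 = 00001000
Bit 3 of A is 0, so OR-ing with the mask flips it to 1.
  01010000
| 00001000
----------
  01011000

Answer: 01011000 (88)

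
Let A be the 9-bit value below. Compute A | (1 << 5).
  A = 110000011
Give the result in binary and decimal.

Mask = 1 << 5 = 000100000
Bit 5 of A is 0, so OR-ing with the mask flips it to 1.
  110000011
| 000100000
-----------
  110100011

Answer: 110100011 (419)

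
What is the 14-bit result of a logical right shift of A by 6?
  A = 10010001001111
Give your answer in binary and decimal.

Logical shift right by 6: drop the bottom 6 bit(s), prepend 6 zero(s) on the left.
  10010001001111  ->  keep [10010001], discard [001111], prepend 000000
= 00000010010001

Answer: 00000010010001 (145)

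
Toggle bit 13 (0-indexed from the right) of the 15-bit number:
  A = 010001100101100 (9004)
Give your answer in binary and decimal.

Mask = 1 << 13 = 010000000000000
Bit 13 of A is 1; XOR with the mask flips it to 0.
  010001100101100
^ 010000000000000
-----------------
  000001100101100

Answer: 000001100101100 (812)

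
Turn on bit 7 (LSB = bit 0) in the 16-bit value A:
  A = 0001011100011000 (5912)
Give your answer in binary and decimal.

Mask = 1 << 7 = 0000000010000000
Bit 7 of A is 0, so OR-ing with the mask flips it to 1.
  0001011100011000
| 0000000010000000
------------------
  0001011110011000

Answer: 0001011110011000 (6040)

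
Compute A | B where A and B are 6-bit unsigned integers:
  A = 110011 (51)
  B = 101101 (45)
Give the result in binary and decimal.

Apply | to each column (1 where either bit is 1):
  110011
| 101101
--------
  111111

Answer: 111111 (63)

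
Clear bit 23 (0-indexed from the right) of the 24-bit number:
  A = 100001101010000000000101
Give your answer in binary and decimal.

Mask = ~(1 << 23) = 011111111111111111111111
Bit 23 of A is 1, so AND-ing with the mask clears it to 0.
  100001101010000000000101
& 011111111111111111111111
--------------------------
  000001101010000000000101

Answer: 000001101010000000000101 (434181)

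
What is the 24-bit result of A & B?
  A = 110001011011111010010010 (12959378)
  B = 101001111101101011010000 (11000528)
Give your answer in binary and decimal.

Apply & to each column (1 only where both bits are 1):
  110001011011111010010010
& 101001111101101011010000
--------------------------
  100001011001101010010000

Answer: 100001011001101010010000 (8755856)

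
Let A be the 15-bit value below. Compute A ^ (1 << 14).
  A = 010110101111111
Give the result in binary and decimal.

Mask = 1 << 14 = 100000000000000
Bit 14 of A is 0; XOR with the mask flips it to 1.
  010110101111111
^ 100000000000000
-----------------
  110110101111111

Answer: 110110101111111 (28031)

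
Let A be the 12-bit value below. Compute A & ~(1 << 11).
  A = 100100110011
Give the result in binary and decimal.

Mask = ~(1 << 11) = 011111111111
Bit 11 of A is 1, so AND-ing with the mask clears it to 0.
  100100110011
& 011111111111
--------------
  000100110011

Answer: 000100110011 (307)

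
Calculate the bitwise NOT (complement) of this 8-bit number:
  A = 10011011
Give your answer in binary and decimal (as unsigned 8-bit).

Flip each bit (0->1, 1->0):
  10011011
  01100100

Answer: 01100100 (100)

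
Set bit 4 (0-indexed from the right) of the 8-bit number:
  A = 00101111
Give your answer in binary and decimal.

Mask = 1 << 4 = 00010000
Bit 4 of A is 0, so OR-ing with the mask flips it to 1.
  00101111
| 00010000
----------
  00111111

Answer: 00111111 (63)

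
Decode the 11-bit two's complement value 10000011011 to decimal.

MSB is 1, so the value is negative. Find the magnitude:
1. Invert bits:  01111100100
2. Add 1:        01111100101  = 997
3. Apply sign:   -997

Answer: -997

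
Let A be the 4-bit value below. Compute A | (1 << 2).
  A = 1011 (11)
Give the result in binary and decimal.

Mask = 1 << 2 = 0100
Bit 2 of A is 0, so OR-ing with the mask flips it to 1.
  1011
| 0100
------
  1111

Answer: 1111 (15)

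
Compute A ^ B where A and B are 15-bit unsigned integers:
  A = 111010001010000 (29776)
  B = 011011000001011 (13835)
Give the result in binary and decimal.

Apply ^ to each column (1 where bits differ):
  111010001010000
^ 011011000001011
-----------------
  100001001011011

Answer: 100001001011011 (16987)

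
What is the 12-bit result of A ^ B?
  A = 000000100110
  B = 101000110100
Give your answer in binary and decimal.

Apply ^ to each column (1 where bits differ):
  000000100110
^ 101000110100
--------------
  101000010010

Answer: 101000010010 (2578)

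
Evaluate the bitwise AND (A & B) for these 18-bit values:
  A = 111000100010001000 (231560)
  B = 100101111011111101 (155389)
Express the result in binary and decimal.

Apply & to each column (1 only where both bits are 1):
  111000100010001000
& 100101111011111101
--------------------
  100000100010001000

Answer: 100000100010001000 (133256)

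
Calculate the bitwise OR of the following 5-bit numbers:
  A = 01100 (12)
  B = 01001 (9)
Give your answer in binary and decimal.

Apply | to each column (1 where either bit is 1):
  01100
| 01001
-------
  01101

Answer: 01101 (13)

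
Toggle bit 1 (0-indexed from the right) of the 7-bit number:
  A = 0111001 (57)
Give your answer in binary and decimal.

Mask = 1 << 1 = 0000010
Bit 1 of A is 0; XOR with the mask flips it to 1.
  0111001
^ 0000010
---------
  0111011

Answer: 0111011 (59)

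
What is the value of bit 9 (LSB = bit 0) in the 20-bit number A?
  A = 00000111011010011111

Bit 9 is the 10th from the right.
  00000111011010011111
            ^
That bit is 1.

Answer: 1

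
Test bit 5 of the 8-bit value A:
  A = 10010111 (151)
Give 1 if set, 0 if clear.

Bit 5 is the 6th from the right.
  10010111
    ^
That bit is 0.

Answer: 0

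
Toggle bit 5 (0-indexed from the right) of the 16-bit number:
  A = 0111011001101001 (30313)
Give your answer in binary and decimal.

Mask = 1 << 5 = 0000000000100000
Bit 5 of A is 1; XOR with the mask flips it to 0.
  0111011001101001
^ 0000000000100000
------------------
  0111011001001001

Answer: 0111011001001001 (30281)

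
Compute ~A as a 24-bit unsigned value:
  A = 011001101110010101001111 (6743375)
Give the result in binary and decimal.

Flip each bit (0->1, 1->0):
  011001101110010101001111
  100110010001101010110000

Answer: 100110010001101010110000 (10033840)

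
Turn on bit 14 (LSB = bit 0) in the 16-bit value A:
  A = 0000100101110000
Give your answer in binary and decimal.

Mask = 1 << 14 = 0100000000000000
Bit 14 of A is 0, so OR-ing with the mask flips it to 1.
  0000100101110000
| 0100000000000000
------------------
  0100100101110000

Answer: 0100100101110000 (18800)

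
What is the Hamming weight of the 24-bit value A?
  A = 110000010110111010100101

110000010110111010100101
1-bits at positions (from bit 0 = LSB): 0, 2, 5, 7, 9, 10, 11, 13, 14, 16, 22, 23
Count = 12

Answer: 12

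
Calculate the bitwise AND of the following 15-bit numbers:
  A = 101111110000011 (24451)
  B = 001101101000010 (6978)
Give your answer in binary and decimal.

Apply & to each column (1 only where both bits are 1):
  101111110000011
& 001101101000010
-----------------
  001101100000010

Answer: 001101100000010 (6914)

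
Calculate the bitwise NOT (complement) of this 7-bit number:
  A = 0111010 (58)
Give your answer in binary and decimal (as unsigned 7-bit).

Flip each bit (0->1, 1->0):
  0111010
  1000101

Answer: 1000101 (69)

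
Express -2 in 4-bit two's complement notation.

1. Binary of +2:  0010
2. Invert bits:     1101
3. Add 1:           1110

Answer: 1110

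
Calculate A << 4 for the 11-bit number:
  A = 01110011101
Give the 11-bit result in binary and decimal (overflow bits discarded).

Shift left by 4: drop the top 4 bit(s), append 4 zero(s) on the right.
  01110011101  ->  discard [0111], keep [0011101], append 0000
= 00111010000

Answer: 00111010000 (464)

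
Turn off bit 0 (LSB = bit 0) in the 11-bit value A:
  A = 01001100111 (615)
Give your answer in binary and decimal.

Mask = ~(1 << 0) = 11111111110
Bit 0 of A is 1, so AND-ing with the mask clears it to 0.
  01001100111
& 11111111110
-------------
  01001100110

Answer: 01001100110 (614)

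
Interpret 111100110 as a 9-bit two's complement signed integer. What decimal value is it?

MSB is 1, so the value is negative. Find the magnitude:
1. Invert bits:  000011001
2. Add 1:        000011010  = 26
3. Apply sign:   -26

Answer: -26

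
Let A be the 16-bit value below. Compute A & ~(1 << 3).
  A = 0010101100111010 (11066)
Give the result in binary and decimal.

Mask = ~(1 << 3) = 1111111111110111
Bit 3 of A is 1, so AND-ing with the mask clears it to 0.
  0010101100111010
& 1111111111110111
------------------
  0010101100110010

Answer: 0010101100110010 (11058)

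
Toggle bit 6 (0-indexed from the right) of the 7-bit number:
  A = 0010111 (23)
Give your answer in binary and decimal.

Mask = 1 << 6 = 1000000
Bit 6 of A is 0; XOR with the mask flips it to 1.
  0010111
^ 1000000
---------
  1010111

Answer: 1010111 (87)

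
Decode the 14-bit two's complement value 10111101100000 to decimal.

MSB is 1, so the value is negative. Find the magnitude:
1. Invert bits:  01000010011111
2. Add 1:        01000010100000  = 4256
3. Apply sign:   -4256

Answer: -4256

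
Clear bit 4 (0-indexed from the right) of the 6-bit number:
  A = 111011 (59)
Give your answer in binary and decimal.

Mask = ~(1 << 4) = 101111
Bit 4 of A is 1, so AND-ing with the mask clears it to 0.
  111011
& 101111
--------
  101011

Answer: 101011 (43)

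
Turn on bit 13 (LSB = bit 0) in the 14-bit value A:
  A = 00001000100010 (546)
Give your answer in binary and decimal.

Mask = 1 << 13 = 10000000000000
Bit 13 of A is 0, so OR-ing with the mask flips it to 1.
  00001000100010
| 10000000000000
----------------
  10001000100010

Answer: 10001000100010 (8738)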